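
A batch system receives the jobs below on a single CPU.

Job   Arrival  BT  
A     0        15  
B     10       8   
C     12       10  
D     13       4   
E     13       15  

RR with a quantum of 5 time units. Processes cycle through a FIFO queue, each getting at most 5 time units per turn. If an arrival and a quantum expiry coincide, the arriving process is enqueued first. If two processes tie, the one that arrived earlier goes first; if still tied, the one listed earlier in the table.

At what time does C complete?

42

Schedule: | A 0-10 | B 10-15 | A 15-20 | C 20-25 | D 25-29 | E 29-34 | B 34-37 | C 37-42 | E 42-52 |
Completion: A=20  B=37  C=42  D=29  E=52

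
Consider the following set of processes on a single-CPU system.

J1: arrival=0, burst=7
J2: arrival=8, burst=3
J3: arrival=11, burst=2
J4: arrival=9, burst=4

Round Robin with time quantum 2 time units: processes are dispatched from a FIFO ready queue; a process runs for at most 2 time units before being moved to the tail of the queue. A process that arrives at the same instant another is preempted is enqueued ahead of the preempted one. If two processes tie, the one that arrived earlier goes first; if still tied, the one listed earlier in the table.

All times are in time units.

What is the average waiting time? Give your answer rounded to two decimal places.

Schedule: | J1 0-7 | idle 7-8 | J2 8-10 | J4 10-12 | J2 12-13 | J3 13-15 | J4 15-17 |
Completion: J1=7  J2=13  J3=15  J4=17
Waiting times: J1=0, J2=2, J3=2, J4=4
Average waiting = (0+2+2+4) / 4 = 8/4 = 2.00

2.00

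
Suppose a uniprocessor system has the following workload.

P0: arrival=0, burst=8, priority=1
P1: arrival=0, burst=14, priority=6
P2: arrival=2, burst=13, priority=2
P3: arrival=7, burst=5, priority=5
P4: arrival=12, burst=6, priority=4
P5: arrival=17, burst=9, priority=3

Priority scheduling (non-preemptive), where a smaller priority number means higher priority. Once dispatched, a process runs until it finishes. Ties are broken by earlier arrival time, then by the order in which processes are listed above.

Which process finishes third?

Timeline: | P0 0-8 | P2 8-21 | P5 21-30 | P4 30-36 | P3 36-41 | P1 41-55 |
Completion: P0=8  P1=55  P2=21  P3=41  P4=36  P5=30
Turnaround (C−A): P0=8  P1=55  P2=19  P3=34  P4=24  P5=13
Finish order: P0 → P2 → P5 → P4 → P3 → P1

P5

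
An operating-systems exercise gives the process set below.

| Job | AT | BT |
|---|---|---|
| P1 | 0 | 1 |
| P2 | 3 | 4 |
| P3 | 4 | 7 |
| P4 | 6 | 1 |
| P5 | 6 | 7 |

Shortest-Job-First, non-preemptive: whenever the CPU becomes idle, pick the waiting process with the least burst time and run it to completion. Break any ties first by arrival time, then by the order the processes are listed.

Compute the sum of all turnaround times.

Schedule: | P1 0-1 | idle 1-3 | P2 3-7 | P4 7-8 | P3 8-15 | P5 15-22 |
Completion: P1=1  P2=7  P3=15  P4=8  P5=22
Turnaround (C−A): P1=1  P2=4  P3=11  P4=2  P5=16
Turnaround = completion − arrival: P1=1, P2=4, P3=11, P4=2, P5=16
Total turnaround = 1 + 4 + 11 + 2 + 16 = 34

34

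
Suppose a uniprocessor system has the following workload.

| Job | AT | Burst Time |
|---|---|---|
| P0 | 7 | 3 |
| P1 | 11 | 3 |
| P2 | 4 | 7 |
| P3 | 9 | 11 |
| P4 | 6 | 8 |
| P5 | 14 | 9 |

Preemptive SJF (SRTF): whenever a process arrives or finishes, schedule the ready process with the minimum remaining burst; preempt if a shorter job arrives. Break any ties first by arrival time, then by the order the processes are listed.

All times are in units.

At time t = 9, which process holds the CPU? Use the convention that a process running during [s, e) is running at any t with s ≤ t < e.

P0

Gantt: | idle 0-4 | P2 4-7 | P0 7-10 | P2 10-14 | P1 14-17 | P4 17-25 | P5 25-34 | P3 34-45 |
Completion: P0=10  P1=17  P2=14  P3=45  P4=25  P5=34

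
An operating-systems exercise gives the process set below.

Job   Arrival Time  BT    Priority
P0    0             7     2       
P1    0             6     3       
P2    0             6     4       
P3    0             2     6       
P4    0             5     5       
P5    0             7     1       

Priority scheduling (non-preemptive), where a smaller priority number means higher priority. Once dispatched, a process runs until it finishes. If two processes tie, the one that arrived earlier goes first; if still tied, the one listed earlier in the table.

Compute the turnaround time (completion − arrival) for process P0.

14

Timeline: | P5 0-7 | P0 7-14 | P1 14-20 | P2 20-26 | P4 26-31 | P3 31-33 |
Completion: P0=14  P1=20  P2=26  P3=33  P4=31  P5=7
Turnaround (C−A): P0=14  P1=20  P2=26  P3=33  P4=31  P5=7
Turnaround(P0) = completion − arrival = 14 − 0 = 14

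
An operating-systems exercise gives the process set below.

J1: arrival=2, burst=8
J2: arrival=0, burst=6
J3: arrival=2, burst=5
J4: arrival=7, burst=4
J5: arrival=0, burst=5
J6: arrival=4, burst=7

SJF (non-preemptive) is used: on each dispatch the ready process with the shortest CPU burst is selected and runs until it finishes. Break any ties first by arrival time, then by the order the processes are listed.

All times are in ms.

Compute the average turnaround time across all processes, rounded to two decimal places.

Gantt: | J5 0-5 | J3 5-10 | J4 10-14 | J2 14-20 | J6 20-27 | J1 27-35 |
Completion: J1=35  J2=20  J3=10  J4=14  J5=5  J6=27
Turnaround (C−A): J1=33  J2=20  J3=8  J4=7  J5=5  J6=23
Turnaround times: J1=33, J2=20, J3=8, J4=7, J5=5, J6=23
Average turnaround = (33+20+8+7+5+23) / 6 = 96/6 = 16.00

16.00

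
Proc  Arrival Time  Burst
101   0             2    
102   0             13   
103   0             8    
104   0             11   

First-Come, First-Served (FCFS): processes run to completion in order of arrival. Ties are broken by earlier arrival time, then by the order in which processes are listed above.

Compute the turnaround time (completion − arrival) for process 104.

34

Timeline: | 101 0-2 | 102 2-15 | 103 15-23 | 104 23-34 |
Completion: 101=2  102=15  103=23  104=34
Turnaround (C−A): 101=2  102=15  103=23  104=34
Turnaround(104) = completion − arrival = 34 − 0 = 34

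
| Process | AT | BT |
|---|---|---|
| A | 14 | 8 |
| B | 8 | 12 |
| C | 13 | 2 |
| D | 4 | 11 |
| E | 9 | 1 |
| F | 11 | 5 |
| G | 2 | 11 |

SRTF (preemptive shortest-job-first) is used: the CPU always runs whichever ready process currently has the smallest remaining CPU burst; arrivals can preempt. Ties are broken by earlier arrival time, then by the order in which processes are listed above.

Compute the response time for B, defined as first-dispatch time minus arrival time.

32

Gantt: | idle 0-2 | G 2-9 | E 9-10 | G 10-14 | C 14-16 | F 16-21 | A 21-29 | D 29-40 | B 40-52 |
Completion: A=29  B=52  C=16  D=40  E=10  F=21  G=14
Response(B) = first start − arrival = 40 − 8 = 32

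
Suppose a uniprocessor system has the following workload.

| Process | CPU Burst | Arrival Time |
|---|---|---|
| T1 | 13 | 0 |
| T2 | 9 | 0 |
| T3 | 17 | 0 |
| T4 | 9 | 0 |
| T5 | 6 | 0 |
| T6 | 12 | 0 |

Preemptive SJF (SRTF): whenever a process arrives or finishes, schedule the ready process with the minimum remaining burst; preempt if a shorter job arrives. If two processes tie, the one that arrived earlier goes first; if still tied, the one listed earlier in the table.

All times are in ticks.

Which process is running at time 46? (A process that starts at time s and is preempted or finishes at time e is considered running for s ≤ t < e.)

Schedule: | T5 0-6 | T2 6-15 | T4 15-24 | T6 24-36 | T1 36-49 | T3 49-66 |
Completion: T1=49  T2=15  T3=66  T4=24  T5=6  T6=36
Turnaround (C−A): T1=49  T2=15  T3=66  T4=24  T5=6  T6=36

T1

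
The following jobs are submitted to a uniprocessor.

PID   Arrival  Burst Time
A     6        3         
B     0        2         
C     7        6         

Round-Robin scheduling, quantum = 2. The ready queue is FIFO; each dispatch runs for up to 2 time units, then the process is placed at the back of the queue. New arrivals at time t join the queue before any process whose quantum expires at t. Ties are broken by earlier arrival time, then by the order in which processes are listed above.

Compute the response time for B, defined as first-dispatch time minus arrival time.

Timeline: | B 0-2 | idle 2-6 | A 6-8 | C 8-10 | A 10-11 | C 11-15 |
Completion: A=11  B=2  C=15
Response(B) = first start − arrival = 0 − 0 = 0

0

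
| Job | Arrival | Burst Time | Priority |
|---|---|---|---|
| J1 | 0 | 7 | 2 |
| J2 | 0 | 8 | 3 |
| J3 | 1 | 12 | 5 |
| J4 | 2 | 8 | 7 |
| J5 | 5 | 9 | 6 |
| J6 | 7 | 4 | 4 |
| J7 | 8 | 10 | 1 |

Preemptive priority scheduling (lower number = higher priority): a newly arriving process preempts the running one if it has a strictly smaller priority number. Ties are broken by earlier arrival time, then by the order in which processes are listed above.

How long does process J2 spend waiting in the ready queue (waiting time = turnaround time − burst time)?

17

Timeline: | J1 0-7 | J2 7-8 | J7 8-18 | J2 18-25 | J6 25-29 | J3 29-41 | J5 41-50 | J4 50-58 |
Completion: J1=7  J2=25  J3=41  J4=58  J5=50  J6=29  J7=18
Turnaround (C−A): J1=7  J2=25  J3=40  J4=56  J5=45  J6=22  J7=10
Waiting(J2) = turnaround − burst = 25 − 8 = 17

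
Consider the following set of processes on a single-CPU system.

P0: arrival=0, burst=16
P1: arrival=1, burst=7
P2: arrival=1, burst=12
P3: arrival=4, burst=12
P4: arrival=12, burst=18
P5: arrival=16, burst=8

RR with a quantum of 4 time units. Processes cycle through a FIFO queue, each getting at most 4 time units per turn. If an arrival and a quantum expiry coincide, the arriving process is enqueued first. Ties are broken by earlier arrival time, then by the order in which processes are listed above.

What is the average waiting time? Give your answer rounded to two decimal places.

36.17

Gantt: | P0 0-4 | P1 4-8 | P2 8-12 | P3 12-16 | P0 16-20 | P1 20-23 | P4 23-27 | P2 27-31 | P5 31-35 | P3 35-39 | P0 39-43 | P4 43-47 | P2 47-51 | P5 51-55 | P3 55-59 | P0 59-63 | P4 63-73 |
Completion: P0=63  P1=23  P2=51  P3=59  P4=73  P5=55
Turnaround (C−A): P0=63  P1=22  P2=50  P3=55  P4=61  P5=39
Waiting times: P0=47, P1=15, P2=38, P3=43, P4=43, P5=31
Average waiting = (47+15+38+43+43+31) / 6 = 217/6 = 36.17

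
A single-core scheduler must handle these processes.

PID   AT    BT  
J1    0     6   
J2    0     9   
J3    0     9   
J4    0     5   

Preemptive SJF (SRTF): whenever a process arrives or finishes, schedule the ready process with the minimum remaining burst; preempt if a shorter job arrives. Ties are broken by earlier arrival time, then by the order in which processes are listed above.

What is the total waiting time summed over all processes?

Timeline: | J4 0-5 | J1 5-11 | J2 11-20 | J3 20-29 |
Completion: J1=11  J2=20  J3=29  J4=5
Waiting = turnaround − burst: J1=5, J2=11, J3=20, J4=0
Total waiting = 5 + 11 + 20 + 0 = 36

36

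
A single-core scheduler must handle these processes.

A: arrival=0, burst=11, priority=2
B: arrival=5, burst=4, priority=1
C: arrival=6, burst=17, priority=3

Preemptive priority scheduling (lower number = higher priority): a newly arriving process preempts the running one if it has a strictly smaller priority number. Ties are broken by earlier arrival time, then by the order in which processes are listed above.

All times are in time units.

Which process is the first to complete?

Schedule: | A 0-5 | B 5-9 | A 9-15 | C 15-32 |
Completion: A=15  B=9  C=32
Finish order: B → A → C

B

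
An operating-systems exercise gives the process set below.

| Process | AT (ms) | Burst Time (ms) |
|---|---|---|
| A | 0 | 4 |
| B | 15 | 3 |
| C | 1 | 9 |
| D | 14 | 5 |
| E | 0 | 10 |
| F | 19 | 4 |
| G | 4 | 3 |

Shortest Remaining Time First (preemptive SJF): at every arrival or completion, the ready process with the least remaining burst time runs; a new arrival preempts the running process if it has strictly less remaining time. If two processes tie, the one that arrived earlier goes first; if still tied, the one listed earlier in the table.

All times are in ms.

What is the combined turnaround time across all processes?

Schedule: | A 0-4 | G 4-7 | C 7-16 | B 16-19 | F 19-23 | D 23-28 | E 28-38 |
Completion: A=4  B=19  C=16  D=28  E=38  F=23  G=7
Turnaround (C−A): A=4  B=4  C=15  D=14  E=38  F=4  G=3
Turnaround = completion − arrival: A=4, B=4, C=15, D=14, E=38, F=4, G=3
Total turnaround = 4 + 4 + 15 + 14 + 38 + 4 + 3 = 82

82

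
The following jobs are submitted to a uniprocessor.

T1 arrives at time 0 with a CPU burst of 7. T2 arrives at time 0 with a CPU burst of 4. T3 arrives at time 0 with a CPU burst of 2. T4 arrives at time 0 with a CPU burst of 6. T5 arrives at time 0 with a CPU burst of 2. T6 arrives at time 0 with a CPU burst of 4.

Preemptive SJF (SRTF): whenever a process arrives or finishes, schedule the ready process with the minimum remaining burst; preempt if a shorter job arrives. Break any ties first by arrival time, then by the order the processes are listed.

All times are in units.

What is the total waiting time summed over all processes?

44

Schedule: | T3 0-2 | T5 2-4 | T2 4-8 | T6 8-12 | T4 12-18 | T1 18-25 |
Completion: T1=25  T2=8  T3=2  T4=18  T5=4  T6=12
Turnaround (C−A): T1=25  T2=8  T3=2  T4=18  T5=4  T6=12
Waiting = turnaround − burst: T1=18, T2=4, T3=0, T4=12, T5=2, T6=8
Total waiting = 18 + 4 + 0 + 12 + 2 + 8 = 44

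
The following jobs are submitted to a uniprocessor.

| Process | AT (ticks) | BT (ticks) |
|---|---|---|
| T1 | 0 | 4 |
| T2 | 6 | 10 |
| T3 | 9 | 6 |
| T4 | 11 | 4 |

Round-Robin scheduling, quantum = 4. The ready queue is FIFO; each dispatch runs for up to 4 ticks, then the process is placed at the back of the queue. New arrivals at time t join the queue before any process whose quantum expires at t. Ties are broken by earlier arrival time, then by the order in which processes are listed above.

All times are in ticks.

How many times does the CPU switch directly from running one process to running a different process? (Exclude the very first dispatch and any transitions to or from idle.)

5

Timeline: | T1 0-4 | idle 4-6 | T2 6-10 | T3 10-14 | T2 14-18 | T4 18-22 | T3 22-24 | T2 24-26 |
Completion: T1=4  T2=26  T3=24  T4=22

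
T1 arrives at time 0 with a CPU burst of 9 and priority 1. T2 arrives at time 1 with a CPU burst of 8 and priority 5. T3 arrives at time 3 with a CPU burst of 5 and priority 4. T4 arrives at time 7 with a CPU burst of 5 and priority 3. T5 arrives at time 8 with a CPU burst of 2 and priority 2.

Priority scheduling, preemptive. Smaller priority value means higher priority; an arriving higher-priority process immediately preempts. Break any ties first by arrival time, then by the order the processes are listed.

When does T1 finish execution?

Gantt: | T1 0-9 | T5 9-11 | T4 11-16 | T3 16-21 | T2 21-29 |
Completion: T1=9  T2=29  T3=21  T4=16  T5=11
Turnaround (C−A): T1=9  T2=28  T3=18  T4=9  T5=3

9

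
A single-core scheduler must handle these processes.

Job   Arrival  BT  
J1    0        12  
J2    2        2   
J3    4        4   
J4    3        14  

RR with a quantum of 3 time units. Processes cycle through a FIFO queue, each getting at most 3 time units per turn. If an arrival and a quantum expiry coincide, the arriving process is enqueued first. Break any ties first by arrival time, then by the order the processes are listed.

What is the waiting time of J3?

13

Schedule: | J1 0-3 | J2 3-5 | J4 5-8 | J1 8-11 | J3 11-14 | J4 14-17 | J1 17-20 | J3 20-21 | J4 21-24 | J1 24-27 | J4 27-32 |
Completion: J1=27  J2=5  J3=21  J4=32
Turnaround (C−A): J1=27  J2=3  J3=17  J4=29
Waiting(J3) = turnaround − burst = 17 − 4 = 13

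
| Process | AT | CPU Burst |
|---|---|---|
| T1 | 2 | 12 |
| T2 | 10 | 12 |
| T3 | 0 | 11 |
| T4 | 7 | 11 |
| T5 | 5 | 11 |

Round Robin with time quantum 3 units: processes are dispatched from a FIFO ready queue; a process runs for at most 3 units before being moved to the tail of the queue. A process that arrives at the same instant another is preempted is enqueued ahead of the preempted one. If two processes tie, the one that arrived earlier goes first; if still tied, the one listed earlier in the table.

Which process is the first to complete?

Gantt: | T3 0-3 | T1 3-6 | T3 6-9 | T5 9-12 | T1 12-15 | T4 15-18 | T3 18-21 | T2 21-24 | T5 24-27 | T1 27-30 | T4 30-33 | T3 33-35 | T2 35-38 | T5 38-41 | T1 41-44 | T4 44-47 | T2 47-50 | T5 50-52 | T4 52-54 | T2 54-57 |
Completion: T1=44  T2=57  T3=35  T4=54  T5=52
Turnaround (C−A): T1=42  T2=47  T3=35  T4=47  T5=47
Finish order: T3 → T1 → T5 → T4 → T2

T3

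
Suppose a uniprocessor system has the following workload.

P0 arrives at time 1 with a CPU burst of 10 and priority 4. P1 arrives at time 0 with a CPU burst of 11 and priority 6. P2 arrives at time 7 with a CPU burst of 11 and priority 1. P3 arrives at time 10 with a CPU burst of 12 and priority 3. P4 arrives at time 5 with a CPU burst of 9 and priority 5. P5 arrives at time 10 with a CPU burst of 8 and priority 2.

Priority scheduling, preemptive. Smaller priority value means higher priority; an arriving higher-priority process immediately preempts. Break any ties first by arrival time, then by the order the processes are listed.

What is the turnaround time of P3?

28

Schedule: | P1 0-1 | P0 1-7 | P2 7-18 | P5 18-26 | P3 26-38 | P0 38-42 | P4 42-51 | P1 51-61 |
Completion: P0=42  P1=61  P2=18  P3=38  P4=51  P5=26
Turnaround (C−A): P0=41  P1=61  P2=11  P3=28  P4=46  P5=16
Turnaround(P3) = completion − arrival = 38 − 10 = 28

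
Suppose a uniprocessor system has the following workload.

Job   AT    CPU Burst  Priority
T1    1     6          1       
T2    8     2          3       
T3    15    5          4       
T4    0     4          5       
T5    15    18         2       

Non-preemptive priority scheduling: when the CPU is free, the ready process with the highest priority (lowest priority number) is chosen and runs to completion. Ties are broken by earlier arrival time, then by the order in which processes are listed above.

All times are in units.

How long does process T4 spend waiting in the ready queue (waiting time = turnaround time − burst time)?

Timeline: | T4 0-4 | T1 4-10 | T2 10-12 | idle 12-15 | T5 15-33 | T3 33-38 |
Completion: T1=10  T2=12  T3=38  T4=4  T5=33
Waiting(T4) = turnaround − burst = 4 − 4 = 0

0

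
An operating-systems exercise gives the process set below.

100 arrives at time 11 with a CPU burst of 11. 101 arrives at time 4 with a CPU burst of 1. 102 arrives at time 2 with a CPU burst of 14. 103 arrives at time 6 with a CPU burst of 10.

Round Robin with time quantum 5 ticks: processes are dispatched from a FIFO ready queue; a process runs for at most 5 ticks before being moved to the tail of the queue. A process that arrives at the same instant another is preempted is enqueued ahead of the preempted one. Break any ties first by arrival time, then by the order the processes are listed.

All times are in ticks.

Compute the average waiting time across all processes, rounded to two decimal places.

11.75

Timeline: | idle 0-2 | 102 2-7 | 101 7-8 | 103 8-13 | 102 13-18 | 100 18-23 | 103 23-28 | 102 28-32 | 100 32-38 |
Completion: 100=38  101=8  102=32  103=28
Turnaround (C−A): 100=27  101=4  102=30  103=22
Waiting times: 100=16, 101=3, 102=16, 103=12
Average waiting = (16+3+16+12) / 4 = 47/4 = 11.75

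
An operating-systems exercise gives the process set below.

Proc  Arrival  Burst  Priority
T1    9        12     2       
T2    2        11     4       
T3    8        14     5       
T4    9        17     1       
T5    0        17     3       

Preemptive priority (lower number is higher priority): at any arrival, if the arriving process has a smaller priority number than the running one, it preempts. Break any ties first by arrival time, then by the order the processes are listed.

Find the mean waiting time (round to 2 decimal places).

27.80

Schedule: | T5 0-9 | T4 9-26 | T1 26-38 | T5 38-46 | T2 46-57 | T3 57-71 |
Completion: T1=38  T2=57  T3=71  T4=26  T5=46
Turnaround (C−A): T1=29  T2=55  T3=63  T4=17  T5=46
Waiting times: T1=17, T2=44, T3=49, T4=0, T5=29
Average waiting = (17+44+49+0+29) / 5 = 139/5 = 27.80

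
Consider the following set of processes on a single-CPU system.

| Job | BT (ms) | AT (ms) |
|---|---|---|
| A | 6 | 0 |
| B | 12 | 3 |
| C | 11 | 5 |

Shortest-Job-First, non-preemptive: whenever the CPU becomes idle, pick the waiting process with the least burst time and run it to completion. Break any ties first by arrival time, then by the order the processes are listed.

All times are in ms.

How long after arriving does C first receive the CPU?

1

Gantt: | A 0-6 | C 6-17 | B 17-29 |
Completion: A=6  B=29  C=17
Turnaround (C−A): A=6  B=26  C=12
Response(C) = first start − arrival = 6 − 5 = 1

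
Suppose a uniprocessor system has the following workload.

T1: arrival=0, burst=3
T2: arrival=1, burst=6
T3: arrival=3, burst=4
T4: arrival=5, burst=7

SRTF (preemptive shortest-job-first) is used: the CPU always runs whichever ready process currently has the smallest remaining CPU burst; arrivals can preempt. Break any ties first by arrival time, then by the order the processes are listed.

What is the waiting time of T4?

Gantt: | T1 0-3 | T3 3-7 | T2 7-13 | T4 13-20 |
Completion: T1=3  T2=13  T3=7  T4=20
Turnaround (C−A): T1=3  T2=12  T3=4  T4=15
Waiting(T4) = turnaround − burst = 15 − 7 = 8

8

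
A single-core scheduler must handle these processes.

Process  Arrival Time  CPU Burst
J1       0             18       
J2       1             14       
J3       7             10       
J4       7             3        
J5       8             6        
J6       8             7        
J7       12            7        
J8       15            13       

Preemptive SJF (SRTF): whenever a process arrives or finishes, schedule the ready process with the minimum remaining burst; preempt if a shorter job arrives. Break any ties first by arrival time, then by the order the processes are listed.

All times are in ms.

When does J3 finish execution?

Timeline: | J1 0-1 | J2 1-7 | J4 7-10 | J5 10-16 | J6 16-23 | J7 23-30 | J2 30-38 | J3 38-48 | J8 48-61 | J1 61-78 |
Completion: J1=78  J2=38  J3=48  J4=10  J5=16  J6=23  J7=30  J8=61
Turnaround (C−A): J1=78  J2=37  J3=41  J4=3  J5=8  J6=15  J7=18  J8=46

48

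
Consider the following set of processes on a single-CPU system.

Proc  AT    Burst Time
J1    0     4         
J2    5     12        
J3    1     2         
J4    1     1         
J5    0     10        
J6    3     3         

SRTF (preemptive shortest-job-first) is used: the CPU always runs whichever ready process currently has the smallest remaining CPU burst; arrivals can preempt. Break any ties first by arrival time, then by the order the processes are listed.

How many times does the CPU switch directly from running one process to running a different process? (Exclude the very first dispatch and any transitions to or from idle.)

6

Timeline: | J1 0-1 | J4 1-2 | J3 2-4 | J1 4-7 | J6 7-10 | J5 10-20 | J2 20-32 |
Completion: J1=7  J2=32  J3=4  J4=2  J5=20  J6=10
Turnaround (C−A): J1=7  J2=27  J3=3  J4=1  J5=20  J6=7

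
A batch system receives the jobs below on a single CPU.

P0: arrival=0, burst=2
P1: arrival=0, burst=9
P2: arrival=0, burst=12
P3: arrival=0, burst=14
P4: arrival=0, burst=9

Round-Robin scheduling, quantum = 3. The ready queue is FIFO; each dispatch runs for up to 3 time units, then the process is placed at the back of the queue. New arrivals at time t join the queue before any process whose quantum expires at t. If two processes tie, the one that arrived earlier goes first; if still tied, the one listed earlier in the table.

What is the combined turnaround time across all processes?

Timeline: | P0 0-2 | P1 2-5 | P2 5-8 | P3 8-11 | P4 11-14 | P1 14-17 | P2 17-20 | P3 20-23 | P4 23-26 | P1 26-29 | P2 29-32 | P3 32-35 | P4 35-38 | P2 38-41 | P3 41-46 |
Completion: P0=2  P1=29  P2=41  P3=46  P4=38
Turnaround = completion − arrival: P0=2, P1=29, P2=41, P3=46, P4=38
Total turnaround = 2 + 29 + 41 + 46 + 38 = 156

156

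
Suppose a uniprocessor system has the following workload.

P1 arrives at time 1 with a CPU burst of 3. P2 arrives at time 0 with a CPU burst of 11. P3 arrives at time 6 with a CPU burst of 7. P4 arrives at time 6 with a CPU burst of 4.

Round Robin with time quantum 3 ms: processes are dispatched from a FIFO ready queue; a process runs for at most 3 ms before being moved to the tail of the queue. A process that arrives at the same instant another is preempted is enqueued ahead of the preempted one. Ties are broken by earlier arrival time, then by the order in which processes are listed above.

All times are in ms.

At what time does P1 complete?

6

Timeline: | P2 0-3 | P1 3-6 | P2 6-9 | P3 9-12 | P4 12-15 | P2 15-18 | P3 18-21 | P4 21-22 | P2 22-24 | P3 24-25 |
Completion: P1=6  P2=24  P3=25  P4=22
Turnaround (C−A): P1=5  P2=24  P3=19  P4=16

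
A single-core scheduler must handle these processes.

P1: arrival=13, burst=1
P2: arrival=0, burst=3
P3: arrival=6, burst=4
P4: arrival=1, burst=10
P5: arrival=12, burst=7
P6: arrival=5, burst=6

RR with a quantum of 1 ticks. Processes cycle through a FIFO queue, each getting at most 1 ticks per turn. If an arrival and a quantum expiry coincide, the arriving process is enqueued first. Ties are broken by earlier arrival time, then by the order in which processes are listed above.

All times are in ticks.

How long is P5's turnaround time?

19

Timeline: | P2 0-1 | P4 1-2 | P2 2-3 | P4 3-4 | P2 4-5 | P4 5-6 | P6 6-7 | P3 7-8 | P4 8-9 | P6 9-10 | P3 10-11 | P4 11-12 | P6 12-13 | P3 13-14 | P5 14-15 | P4 15-16 | P1 16-17 | P6 17-18 | P3 18-19 | P5 19-20 | P4 20-21 | P6 21-22 | P5 22-23 | P4 23-24 | P6 24-25 | P5 25-26 | P4 26-27 | P5 27-28 | P4 28-29 | P5 29-31 |
Completion: P1=17  P2=5  P3=19  P4=29  P5=31  P6=25
Turnaround (C−A): P1=4  P2=5  P3=13  P4=28  P5=19  P6=20
Turnaround(P5) = completion − arrival = 31 − 12 = 19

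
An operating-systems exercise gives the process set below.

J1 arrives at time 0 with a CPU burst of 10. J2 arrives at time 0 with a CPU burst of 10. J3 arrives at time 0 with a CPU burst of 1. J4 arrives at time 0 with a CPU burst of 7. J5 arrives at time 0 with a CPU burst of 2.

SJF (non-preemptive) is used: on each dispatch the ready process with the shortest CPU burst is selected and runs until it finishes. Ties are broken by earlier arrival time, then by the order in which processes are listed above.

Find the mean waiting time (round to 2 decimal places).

6.80

Timeline: | J3 0-1 | J5 1-3 | J4 3-10 | J1 10-20 | J2 20-30 |
Completion: J1=20  J2=30  J3=1  J4=10  J5=3
Waiting times: J1=10, J2=20, J3=0, J4=3, J5=1
Average waiting = (10+20+0+3+1) / 5 = 34/5 = 6.80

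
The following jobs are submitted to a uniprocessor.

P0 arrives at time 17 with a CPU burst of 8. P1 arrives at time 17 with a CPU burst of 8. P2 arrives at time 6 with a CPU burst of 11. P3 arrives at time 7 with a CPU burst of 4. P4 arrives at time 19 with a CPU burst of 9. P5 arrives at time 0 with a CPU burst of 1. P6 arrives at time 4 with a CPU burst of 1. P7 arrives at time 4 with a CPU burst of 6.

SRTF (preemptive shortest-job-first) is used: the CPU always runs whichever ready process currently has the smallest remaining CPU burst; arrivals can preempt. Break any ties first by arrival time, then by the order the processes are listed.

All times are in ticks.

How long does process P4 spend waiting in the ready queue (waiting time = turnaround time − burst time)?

Gantt: | P5 0-1 | idle 1-4 | P6 4-5 | P7 5-11 | P3 11-15 | P2 15-17 | P0 17-25 | P1 25-33 | P2 33-42 | P4 42-51 |
Completion: P0=25  P1=33  P2=42  P3=15  P4=51  P5=1  P6=5  P7=11
Turnaround (C−A): P0=8  P1=16  P2=36  P3=8  P4=32  P5=1  P6=1  P7=7
Waiting(P4) = turnaround − burst = 32 − 9 = 23

23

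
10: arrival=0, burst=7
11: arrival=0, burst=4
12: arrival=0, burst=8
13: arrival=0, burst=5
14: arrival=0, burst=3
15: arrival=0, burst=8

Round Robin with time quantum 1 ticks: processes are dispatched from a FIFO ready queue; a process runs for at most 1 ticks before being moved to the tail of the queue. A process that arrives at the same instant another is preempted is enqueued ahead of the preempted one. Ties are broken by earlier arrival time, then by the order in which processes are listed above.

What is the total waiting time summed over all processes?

128

Schedule: | 10 0-1 | 11 1-2 | 12 2-3 | 13 3-4 | 14 4-5 | 15 5-6 | 10 6-7 | 11 7-8 | 12 8-9 | 13 9-10 | 14 10-11 | 15 11-12 | 10 12-13 | 11 13-14 | 12 14-15 | 13 15-16 | 14 16-17 | 15 17-18 | 10 18-19 | 11 19-20 | 12 20-21 | 13 21-22 | 15 22-23 | 10 23-24 | 12 24-25 | 13 25-26 | 15 26-27 | 10 27-28 | 12 28-29 | 15 29-30 | 10 30-31 | 12 31-32 | 15 32-33 | 12 33-34 | 15 34-35 |
Completion: 10=31  11=20  12=34  13=26  14=17  15=35
Turnaround (C−A): 10=31  11=20  12=34  13=26  14=17  15=35
Waiting = turnaround − burst: 10=24, 11=16, 12=26, 13=21, 14=14, 15=27
Total waiting = 24 + 16 + 26 + 21 + 14 + 27 = 128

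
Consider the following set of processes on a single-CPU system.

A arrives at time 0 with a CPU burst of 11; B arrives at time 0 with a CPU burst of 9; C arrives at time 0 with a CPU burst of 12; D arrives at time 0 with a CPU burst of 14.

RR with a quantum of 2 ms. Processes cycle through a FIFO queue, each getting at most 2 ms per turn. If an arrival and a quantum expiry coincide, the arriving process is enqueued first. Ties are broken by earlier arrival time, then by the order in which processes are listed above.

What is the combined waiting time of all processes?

117

Schedule: | A 0-2 | B 2-4 | C 4-6 | D 6-8 | A 8-10 | B 10-12 | C 12-14 | D 14-16 | A 16-18 | B 18-20 | C 20-22 | D 22-24 | A 24-26 | B 26-28 | C 28-30 | D 30-32 | A 32-34 | B 34-35 | C 35-37 | D 37-39 | A 39-40 | C 40-42 | D 42-46 |
Completion: A=40  B=35  C=42  D=46
Waiting = turnaround − burst: A=29, B=26, C=30, D=32
Total waiting = 29 + 26 + 30 + 32 = 117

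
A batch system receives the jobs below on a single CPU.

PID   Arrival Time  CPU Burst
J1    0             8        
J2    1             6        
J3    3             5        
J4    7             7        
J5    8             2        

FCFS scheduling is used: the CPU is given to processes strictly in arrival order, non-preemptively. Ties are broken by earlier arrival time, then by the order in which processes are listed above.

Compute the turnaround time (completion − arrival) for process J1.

8

Timeline: | J1 0-8 | J2 8-14 | J3 14-19 | J4 19-26 | J5 26-28 |
Completion: J1=8  J2=14  J3=19  J4=26  J5=28
Turnaround (C−A): J1=8  J2=13  J3=16  J4=19  J5=20
Turnaround(J1) = completion − arrival = 8 − 0 = 8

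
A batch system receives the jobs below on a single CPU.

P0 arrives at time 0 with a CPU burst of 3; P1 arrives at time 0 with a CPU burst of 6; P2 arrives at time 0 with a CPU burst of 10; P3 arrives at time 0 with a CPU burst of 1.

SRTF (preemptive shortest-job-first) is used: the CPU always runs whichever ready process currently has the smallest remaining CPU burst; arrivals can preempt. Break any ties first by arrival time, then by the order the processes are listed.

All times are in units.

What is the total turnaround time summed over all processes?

Timeline: | P3 0-1 | P0 1-4 | P1 4-10 | P2 10-20 |
Completion: P0=4  P1=10  P2=20  P3=1
Turnaround (C−A): P0=4  P1=10  P2=20  P3=1
Turnaround = completion − arrival: P0=4, P1=10, P2=20, P3=1
Total turnaround = 4 + 10 + 20 + 1 = 35

35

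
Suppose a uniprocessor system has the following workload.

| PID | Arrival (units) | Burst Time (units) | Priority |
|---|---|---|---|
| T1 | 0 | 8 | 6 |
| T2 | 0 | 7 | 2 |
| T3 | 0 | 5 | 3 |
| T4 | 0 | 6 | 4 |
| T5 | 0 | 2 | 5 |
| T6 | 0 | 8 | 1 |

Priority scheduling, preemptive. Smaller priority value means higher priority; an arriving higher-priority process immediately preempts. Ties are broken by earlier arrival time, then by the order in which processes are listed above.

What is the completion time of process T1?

36

Schedule: | T6 0-8 | T2 8-15 | T3 15-20 | T4 20-26 | T5 26-28 | T1 28-36 |
Completion: T1=36  T2=15  T3=20  T4=26  T5=28  T6=8
Turnaround (C−A): T1=36  T2=15  T3=20  T4=26  T5=28  T6=8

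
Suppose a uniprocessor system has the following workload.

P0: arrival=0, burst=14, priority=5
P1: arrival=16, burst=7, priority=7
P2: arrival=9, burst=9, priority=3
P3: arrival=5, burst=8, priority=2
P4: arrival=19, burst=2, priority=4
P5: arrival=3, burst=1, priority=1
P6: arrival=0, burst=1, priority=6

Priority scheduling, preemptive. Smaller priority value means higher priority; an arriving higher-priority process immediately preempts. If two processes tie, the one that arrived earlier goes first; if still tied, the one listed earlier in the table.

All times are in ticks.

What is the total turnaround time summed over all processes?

Gantt: | P0 0-3 | P5 3-4 | P0 4-5 | P3 5-13 | P2 13-22 | P4 22-24 | P0 24-34 | P6 34-35 | P1 35-42 |
Completion: P0=34  P1=42  P2=22  P3=13  P4=24  P5=4  P6=35
Turnaround = completion − arrival: P0=34, P1=26, P2=13, P3=8, P4=5, P5=1, P6=35
Total turnaround = 34 + 26 + 13 + 8 + 5 + 1 + 35 = 122

122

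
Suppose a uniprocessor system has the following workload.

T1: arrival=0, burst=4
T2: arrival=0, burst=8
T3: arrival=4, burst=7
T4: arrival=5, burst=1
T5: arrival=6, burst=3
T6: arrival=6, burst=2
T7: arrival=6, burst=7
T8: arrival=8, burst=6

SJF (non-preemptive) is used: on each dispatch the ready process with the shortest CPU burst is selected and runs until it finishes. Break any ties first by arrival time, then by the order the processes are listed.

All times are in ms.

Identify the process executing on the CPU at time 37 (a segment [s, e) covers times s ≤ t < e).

Schedule: | T1 0-4 | T3 4-11 | T4 11-12 | T6 12-14 | T5 14-17 | T8 17-23 | T7 23-30 | T2 30-38 |
Completion: T1=4  T2=38  T3=11  T4=12  T5=17  T6=14  T7=30  T8=23

T2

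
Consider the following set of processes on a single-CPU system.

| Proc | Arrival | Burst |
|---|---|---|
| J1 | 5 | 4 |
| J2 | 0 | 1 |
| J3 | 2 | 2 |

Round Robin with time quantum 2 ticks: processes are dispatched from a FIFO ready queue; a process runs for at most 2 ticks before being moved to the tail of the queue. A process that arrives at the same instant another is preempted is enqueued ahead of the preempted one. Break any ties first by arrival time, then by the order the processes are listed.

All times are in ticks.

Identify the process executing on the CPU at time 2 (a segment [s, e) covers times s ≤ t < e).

Schedule: | J2 0-1 | idle 1-2 | J3 2-4 | idle 4-5 | J1 5-9 |
Completion: J1=9  J2=1  J3=4
Turnaround (C−A): J1=4  J2=1  J3=2

J3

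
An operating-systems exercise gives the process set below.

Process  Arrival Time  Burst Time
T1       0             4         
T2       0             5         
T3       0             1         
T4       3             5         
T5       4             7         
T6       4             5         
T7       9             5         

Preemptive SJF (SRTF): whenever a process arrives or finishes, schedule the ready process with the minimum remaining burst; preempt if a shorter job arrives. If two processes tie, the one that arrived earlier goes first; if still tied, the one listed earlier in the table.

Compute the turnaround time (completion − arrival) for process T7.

16

Schedule: | T3 0-1 | T1 1-5 | T2 5-10 | T4 10-15 | T6 15-20 | T7 20-25 | T5 25-32 |
Completion: T1=5  T2=10  T3=1  T4=15  T5=32  T6=20  T7=25
Turnaround (C−A): T1=5  T2=10  T3=1  T4=12  T5=28  T6=16  T7=16
Turnaround(T7) = completion − arrival = 25 − 9 = 16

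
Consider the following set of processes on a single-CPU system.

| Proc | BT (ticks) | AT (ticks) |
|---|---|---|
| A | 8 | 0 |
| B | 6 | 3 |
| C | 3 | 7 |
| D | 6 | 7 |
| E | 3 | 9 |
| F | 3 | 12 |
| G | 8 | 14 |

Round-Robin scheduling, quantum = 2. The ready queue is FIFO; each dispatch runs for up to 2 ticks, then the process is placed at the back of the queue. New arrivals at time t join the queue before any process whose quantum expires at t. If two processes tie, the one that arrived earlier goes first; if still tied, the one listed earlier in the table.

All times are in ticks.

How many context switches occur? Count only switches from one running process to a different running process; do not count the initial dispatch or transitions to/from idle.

17

Schedule: | A 0-4 | B 4-6 | A 6-8 | B 8-10 | C 10-12 | D 12-14 | A 14-16 | E 16-18 | B 18-20 | F 20-22 | C 22-23 | G 23-25 | D 25-27 | E 27-28 | F 28-29 | G 29-31 | D 31-33 | G 33-37 |
Completion: A=16  B=20  C=23  D=33  E=28  F=29  G=37
Turnaround (C−A): A=16  B=17  C=16  D=26  E=19  F=17  G=23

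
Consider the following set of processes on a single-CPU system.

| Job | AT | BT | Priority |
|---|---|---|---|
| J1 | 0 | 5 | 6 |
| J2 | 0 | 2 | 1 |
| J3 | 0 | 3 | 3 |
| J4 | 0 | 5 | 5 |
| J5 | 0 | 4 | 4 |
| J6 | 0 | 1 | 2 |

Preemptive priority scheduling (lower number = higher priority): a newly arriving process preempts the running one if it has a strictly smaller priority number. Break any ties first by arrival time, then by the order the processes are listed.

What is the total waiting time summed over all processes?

36

Timeline: | J2 0-2 | J6 2-3 | J3 3-6 | J5 6-10 | J4 10-15 | J1 15-20 |
Completion: J1=20  J2=2  J3=6  J4=15  J5=10  J6=3
Turnaround (C−A): J1=20  J2=2  J3=6  J4=15  J5=10  J6=3
Waiting = turnaround − burst: J1=15, J2=0, J3=3, J4=10, J5=6, J6=2
Total waiting = 15 + 0 + 3 + 10 + 6 + 2 = 36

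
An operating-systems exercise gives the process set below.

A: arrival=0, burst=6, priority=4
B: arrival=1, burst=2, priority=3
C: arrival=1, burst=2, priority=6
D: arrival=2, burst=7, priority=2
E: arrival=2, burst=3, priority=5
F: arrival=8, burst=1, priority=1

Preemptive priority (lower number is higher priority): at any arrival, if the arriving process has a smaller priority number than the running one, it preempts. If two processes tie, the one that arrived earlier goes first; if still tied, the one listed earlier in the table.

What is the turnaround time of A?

16

Schedule: | A 0-1 | B 1-2 | D 2-8 | F 8-9 | D 9-10 | B 10-11 | A 11-16 | E 16-19 | C 19-21 |
Completion: A=16  B=11  C=21  D=10  E=19  F=9
Turnaround (C−A): A=16  B=10  C=20  D=8  E=17  F=1
Turnaround(A) = completion − arrival = 16 − 0 = 16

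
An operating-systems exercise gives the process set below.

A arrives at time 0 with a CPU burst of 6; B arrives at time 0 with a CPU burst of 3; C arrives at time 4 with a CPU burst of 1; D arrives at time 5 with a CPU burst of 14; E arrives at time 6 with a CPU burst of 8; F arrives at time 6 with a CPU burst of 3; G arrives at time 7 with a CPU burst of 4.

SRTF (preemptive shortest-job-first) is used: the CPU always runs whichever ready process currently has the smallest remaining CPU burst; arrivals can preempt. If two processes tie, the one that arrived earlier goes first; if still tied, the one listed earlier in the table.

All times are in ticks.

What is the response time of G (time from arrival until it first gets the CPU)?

Schedule: | B 0-3 | A 3-4 | C 4-5 | A 5-6 | F 6-9 | A 9-13 | G 13-17 | E 17-25 | D 25-39 |
Completion: A=13  B=3  C=5  D=39  E=25  F=9  G=17
Response(G) = first start − arrival = 13 − 7 = 6

6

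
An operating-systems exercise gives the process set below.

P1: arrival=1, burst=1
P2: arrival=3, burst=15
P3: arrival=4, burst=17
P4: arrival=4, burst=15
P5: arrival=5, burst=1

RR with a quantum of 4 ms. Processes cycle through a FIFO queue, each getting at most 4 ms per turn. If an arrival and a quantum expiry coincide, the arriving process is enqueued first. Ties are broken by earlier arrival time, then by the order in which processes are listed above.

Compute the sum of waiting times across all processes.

Schedule: | idle 0-1 | P1 1-2 | idle 2-3 | P2 3-7 | P3 7-11 | P4 11-15 | P5 15-16 | P2 16-20 | P3 20-24 | P4 24-28 | P2 28-32 | P3 32-36 | P4 36-40 | P2 40-43 | P3 43-47 | P4 47-50 | P3 50-51 |
Completion: P1=2  P2=43  P3=51  P4=50  P5=16
Waiting = turnaround − burst: P1=0, P2=25, P3=30, P4=31, P5=10
Total waiting = 0 + 25 + 30 + 31 + 10 = 96

96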